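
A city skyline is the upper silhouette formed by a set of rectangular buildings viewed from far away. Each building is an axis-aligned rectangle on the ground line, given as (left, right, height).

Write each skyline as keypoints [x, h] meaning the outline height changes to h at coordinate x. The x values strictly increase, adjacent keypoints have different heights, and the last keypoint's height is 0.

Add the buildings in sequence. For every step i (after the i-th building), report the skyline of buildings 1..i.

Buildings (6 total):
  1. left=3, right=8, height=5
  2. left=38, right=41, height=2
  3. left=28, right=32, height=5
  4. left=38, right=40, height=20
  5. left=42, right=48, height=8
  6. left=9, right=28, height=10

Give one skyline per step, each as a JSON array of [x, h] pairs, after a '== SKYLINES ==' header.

== SKYLINES ==
[[3,5],[8,0]]
[[3,5],[8,0],[38,2],[41,0]]
[[3,5],[8,0],[28,5],[32,0],[38,2],[41,0]]
[[3,5],[8,0],[28,5],[32,0],[38,20],[40,2],[41,0]]
[[3,5],[8,0],[28,5],[32,0],[38,20],[40,2],[41,0],[42,8],[48,0]]
[[3,5],[8,0],[9,10],[28,5],[32,0],[38,20],[40,2],[41,0],[42,8],[48,0]]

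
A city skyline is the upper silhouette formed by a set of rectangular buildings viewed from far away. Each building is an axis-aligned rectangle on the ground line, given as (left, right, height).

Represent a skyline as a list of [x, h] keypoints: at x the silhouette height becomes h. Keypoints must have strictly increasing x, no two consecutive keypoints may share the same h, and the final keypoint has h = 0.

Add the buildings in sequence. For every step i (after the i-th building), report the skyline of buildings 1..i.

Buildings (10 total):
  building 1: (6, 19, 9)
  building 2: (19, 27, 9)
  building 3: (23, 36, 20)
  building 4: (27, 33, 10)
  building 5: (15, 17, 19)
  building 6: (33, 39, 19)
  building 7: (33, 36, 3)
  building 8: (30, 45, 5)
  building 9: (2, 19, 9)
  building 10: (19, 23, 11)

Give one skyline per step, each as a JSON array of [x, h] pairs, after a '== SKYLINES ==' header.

== SKYLINES ==
[[6,9],[19,0]]
[[6,9],[27,0]]
[[6,9],[23,20],[36,0]]
[[6,9],[23,20],[36,0]]
[[6,9],[15,19],[17,9],[23,20],[36,0]]
[[6,9],[15,19],[17,9],[23,20],[36,19],[39,0]]
[[6,9],[15,19],[17,9],[23,20],[36,19],[39,0]]
[[6,9],[15,19],[17,9],[23,20],[36,19],[39,5],[45,0]]
[[2,9],[15,19],[17,9],[23,20],[36,19],[39,5],[45,0]]
[[2,9],[15,19],[17,9],[19,11],[23,20],[36,19],[39,5],[45,0]]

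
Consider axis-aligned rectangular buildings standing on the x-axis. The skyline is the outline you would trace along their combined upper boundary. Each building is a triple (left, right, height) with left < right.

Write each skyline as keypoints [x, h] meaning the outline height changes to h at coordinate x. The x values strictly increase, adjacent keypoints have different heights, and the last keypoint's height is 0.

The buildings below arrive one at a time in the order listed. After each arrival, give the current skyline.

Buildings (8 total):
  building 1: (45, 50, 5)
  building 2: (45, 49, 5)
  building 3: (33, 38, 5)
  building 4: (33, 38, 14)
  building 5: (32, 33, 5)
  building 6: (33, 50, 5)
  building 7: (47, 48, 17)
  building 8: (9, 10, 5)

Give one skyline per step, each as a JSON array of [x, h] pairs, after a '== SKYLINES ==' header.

== SKYLINES ==
[[45,5],[50,0]]
[[45,5],[50,0]]
[[33,5],[38,0],[45,5],[50,0]]
[[33,14],[38,0],[45,5],[50,0]]
[[32,5],[33,14],[38,0],[45,5],[50,0]]
[[32,5],[33,14],[38,5],[50,0]]
[[32,5],[33,14],[38,5],[47,17],[48,5],[50,0]]
[[9,5],[10,0],[32,5],[33,14],[38,5],[47,17],[48,5],[50,0]]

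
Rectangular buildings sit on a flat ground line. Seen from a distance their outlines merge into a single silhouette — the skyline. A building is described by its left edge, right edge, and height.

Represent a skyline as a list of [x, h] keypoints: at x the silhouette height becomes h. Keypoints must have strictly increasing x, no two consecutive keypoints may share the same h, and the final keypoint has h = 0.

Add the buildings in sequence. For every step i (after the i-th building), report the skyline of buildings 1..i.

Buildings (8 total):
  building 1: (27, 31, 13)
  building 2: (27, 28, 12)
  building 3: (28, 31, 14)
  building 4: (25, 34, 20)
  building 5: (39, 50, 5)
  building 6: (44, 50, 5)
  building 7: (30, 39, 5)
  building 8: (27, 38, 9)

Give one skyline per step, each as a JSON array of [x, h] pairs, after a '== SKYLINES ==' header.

== SKYLINES ==
[[27,13],[31,0]]
[[27,13],[31,0]]
[[27,13],[28,14],[31,0]]
[[25,20],[34,0]]
[[25,20],[34,0],[39,5],[50,0]]
[[25,20],[34,0],[39,5],[50,0]]
[[25,20],[34,5],[50,0]]
[[25,20],[34,9],[38,5],[50,0]]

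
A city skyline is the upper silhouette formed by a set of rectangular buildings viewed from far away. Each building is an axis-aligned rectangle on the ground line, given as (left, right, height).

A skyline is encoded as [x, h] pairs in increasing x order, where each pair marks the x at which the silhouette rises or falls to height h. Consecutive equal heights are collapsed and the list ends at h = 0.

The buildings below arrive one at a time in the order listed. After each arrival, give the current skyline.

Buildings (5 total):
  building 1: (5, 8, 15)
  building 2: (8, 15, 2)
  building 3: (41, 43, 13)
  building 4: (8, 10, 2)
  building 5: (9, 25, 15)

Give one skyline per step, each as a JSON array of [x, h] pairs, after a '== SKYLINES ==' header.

== SKYLINES ==
[[5,15],[8,0]]
[[5,15],[8,2],[15,0]]
[[5,15],[8,2],[15,0],[41,13],[43,0]]
[[5,15],[8,2],[15,0],[41,13],[43,0]]
[[5,15],[8,2],[9,15],[25,0],[41,13],[43,0]]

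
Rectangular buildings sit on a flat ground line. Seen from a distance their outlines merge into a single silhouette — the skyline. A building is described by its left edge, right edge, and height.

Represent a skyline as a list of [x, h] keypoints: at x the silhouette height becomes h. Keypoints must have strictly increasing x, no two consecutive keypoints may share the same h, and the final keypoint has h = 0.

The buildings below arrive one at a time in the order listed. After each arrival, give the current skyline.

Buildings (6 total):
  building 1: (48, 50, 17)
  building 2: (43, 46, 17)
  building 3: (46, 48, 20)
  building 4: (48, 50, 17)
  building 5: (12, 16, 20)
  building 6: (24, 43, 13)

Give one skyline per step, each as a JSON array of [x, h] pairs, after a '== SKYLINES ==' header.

== SKYLINES ==
[[48,17],[50,0]]
[[43,17],[46,0],[48,17],[50,0]]
[[43,17],[46,20],[48,17],[50,0]]
[[43,17],[46,20],[48,17],[50,0]]
[[12,20],[16,0],[43,17],[46,20],[48,17],[50,0]]
[[12,20],[16,0],[24,13],[43,17],[46,20],[48,17],[50,0]]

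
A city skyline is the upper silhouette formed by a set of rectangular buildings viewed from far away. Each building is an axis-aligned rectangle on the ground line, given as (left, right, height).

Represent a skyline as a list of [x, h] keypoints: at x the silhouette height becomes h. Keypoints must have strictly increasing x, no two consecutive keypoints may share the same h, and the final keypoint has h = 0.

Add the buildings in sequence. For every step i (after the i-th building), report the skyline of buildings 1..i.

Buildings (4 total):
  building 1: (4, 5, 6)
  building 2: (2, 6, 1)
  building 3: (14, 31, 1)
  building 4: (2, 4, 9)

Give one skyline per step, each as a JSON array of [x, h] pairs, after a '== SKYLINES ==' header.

== SKYLINES ==
[[4,6],[5,0]]
[[2,1],[4,6],[5,1],[6,0]]
[[2,1],[4,6],[5,1],[6,0],[14,1],[31,0]]
[[2,9],[4,6],[5,1],[6,0],[14,1],[31,0]]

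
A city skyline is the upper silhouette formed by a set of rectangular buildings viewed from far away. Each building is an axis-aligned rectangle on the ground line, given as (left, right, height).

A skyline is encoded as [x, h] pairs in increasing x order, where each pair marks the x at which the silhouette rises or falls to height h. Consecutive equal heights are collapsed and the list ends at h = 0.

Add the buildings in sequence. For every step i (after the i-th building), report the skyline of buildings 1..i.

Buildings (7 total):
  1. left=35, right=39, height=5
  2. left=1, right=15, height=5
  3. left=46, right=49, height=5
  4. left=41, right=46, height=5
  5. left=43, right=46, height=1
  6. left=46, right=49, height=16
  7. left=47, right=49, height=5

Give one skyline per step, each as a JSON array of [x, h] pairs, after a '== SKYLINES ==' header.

== SKYLINES ==
[[35,5],[39,0]]
[[1,5],[15,0],[35,5],[39,0]]
[[1,5],[15,0],[35,5],[39,0],[46,5],[49,0]]
[[1,5],[15,0],[35,5],[39,0],[41,5],[49,0]]
[[1,5],[15,0],[35,5],[39,0],[41,5],[49,0]]
[[1,5],[15,0],[35,5],[39,0],[41,5],[46,16],[49,0]]
[[1,5],[15,0],[35,5],[39,0],[41,5],[46,16],[49,0]]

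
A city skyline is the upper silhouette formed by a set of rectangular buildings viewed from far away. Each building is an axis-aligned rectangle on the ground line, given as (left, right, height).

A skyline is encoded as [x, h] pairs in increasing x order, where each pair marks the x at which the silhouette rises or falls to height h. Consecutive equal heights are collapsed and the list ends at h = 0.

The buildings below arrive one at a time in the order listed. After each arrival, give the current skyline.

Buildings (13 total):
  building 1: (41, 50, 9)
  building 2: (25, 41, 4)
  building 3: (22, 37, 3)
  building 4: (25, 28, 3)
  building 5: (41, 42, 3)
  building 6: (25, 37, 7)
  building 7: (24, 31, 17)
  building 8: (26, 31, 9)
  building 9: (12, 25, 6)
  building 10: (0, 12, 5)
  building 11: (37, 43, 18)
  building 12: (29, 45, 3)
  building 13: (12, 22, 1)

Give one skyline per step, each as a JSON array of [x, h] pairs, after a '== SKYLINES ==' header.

== SKYLINES ==
[[41,9],[50,0]]
[[25,4],[41,9],[50,0]]
[[22,3],[25,4],[41,9],[50,0]]
[[22,3],[25,4],[41,9],[50,0]]
[[22,3],[25,4],[41,9],[50,0]]
[[22,3],[25,7],[37,4],[41,9],[50,0]]
[[22,3],[24,17],[31,7],[37,4],[41,9],[50,0]]
[[22,3],[24,17],[31,7],[37,4],[41,9],[50,0]]
[[12,6],[24,17],[31,7],[37,4],[41,9],[50,0]]
[[0,5],[12,6],[24,17],[31,7],[37,4],[41,9],[50,0]]
[[0,5],[12,6],[24,17],[31,7],[37,18],[43,9],[50,0]]
[[0,5],[12,6],[24,17],[31,7],[37,18],[43,9],[50,0]]
[[0,5],[12,6],[24,17],[31,7],[37,18],[43,9],[50,0]]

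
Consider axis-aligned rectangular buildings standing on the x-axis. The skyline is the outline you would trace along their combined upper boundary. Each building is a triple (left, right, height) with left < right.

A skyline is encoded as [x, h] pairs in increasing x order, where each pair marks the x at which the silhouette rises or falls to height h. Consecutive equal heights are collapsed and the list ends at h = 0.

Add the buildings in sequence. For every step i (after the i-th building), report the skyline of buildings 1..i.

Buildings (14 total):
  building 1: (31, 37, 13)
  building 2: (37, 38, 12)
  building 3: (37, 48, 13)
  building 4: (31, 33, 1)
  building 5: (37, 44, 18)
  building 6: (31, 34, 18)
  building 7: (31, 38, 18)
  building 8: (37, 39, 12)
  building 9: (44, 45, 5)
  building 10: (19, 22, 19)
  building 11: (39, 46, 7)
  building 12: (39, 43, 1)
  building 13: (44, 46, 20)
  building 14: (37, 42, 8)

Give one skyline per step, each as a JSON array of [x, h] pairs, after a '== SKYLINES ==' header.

== SKYLINES ==
[[31,13],[37,0]]
[[31,13],[37,12],[38,0]]
[[31,13],[48,0]]
[[31,13],[48,0]]
[[31,13],[37,18],[44,13],[48,0]]
[[31,18],[34,13],[37,18],[44,13],[48,0]]
[[31,18],[44,13],[48,0]]
[[31,18],[44,13],[48,0]]
[[31,18],[44,13],[48,0]]
[[19,19],[22,0],[31,18],[44,13],[48,0]]
[[19,19],[22,0],[31,18],[44,13],[48,0]]
[[19,19],[22,0],[31,18],[44,13],[48,0]]
[[19,19],[22,0],[31,18],[44,20],[46,13],[48,0]]
[[19,19],[22,0],[31,18],[44,20],[46,13],[48,0]]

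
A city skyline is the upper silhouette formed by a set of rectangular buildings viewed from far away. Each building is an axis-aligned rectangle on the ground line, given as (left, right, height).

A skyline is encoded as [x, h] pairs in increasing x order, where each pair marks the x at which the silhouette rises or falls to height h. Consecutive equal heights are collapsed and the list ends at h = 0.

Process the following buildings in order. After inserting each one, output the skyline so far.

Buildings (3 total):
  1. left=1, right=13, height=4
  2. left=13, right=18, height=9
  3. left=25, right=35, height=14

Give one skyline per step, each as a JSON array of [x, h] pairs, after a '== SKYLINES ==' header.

== SKYLINES ==
[[1,4],[13,0]]
[[1,4],[13,9],[18,0]]
[[1,4],[13,9],[18,0],[25,14],[35,0]]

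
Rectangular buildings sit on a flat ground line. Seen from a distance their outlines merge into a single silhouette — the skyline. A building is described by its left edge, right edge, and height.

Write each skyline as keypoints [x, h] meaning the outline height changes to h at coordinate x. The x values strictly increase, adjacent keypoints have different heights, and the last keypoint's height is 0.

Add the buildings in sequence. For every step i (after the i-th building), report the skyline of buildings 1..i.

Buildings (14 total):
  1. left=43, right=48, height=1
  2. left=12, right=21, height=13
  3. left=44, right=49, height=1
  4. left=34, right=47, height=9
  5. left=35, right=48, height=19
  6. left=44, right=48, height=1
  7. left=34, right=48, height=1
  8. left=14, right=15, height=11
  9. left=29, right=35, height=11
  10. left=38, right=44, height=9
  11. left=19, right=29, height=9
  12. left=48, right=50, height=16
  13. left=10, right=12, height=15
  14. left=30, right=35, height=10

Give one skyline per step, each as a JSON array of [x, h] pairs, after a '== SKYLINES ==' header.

== SKYLINES ==
[[43,1],[48,0]]
[[12,13],[21,0],[43,1],[48,0]]
[[12,13],[21,0],[43,1],[49,0]]
[[12,13],[21,0],[34,9],[47,1],[49,0]]
[[12,13],[21,0],[34,9],[35,19],[48,1],[49,0]]
[[12,13],[21,0],[34,9],[35,19],[48,1],[49,0]]
[[12,13],[21,0],[34,9],[35,19],[48,1],[49,0]]
[[12,13],[21,0],[34,9],[35,19],[48,1],[49,0]]
[[12,13],[21,0],[29,11],[35,19],[48,1],[49,0]]
[[12,13],[21,0],[29,11],[35,19],[48,1],[49,0]]
[[12,13],[21,9],[29,11],[35,19],[48,1],[49,0]]
[[12,13],[21,9],[29,11],[35,19],[48,16],[50,0]]
[[10,15],[12,13],[21,9],[29,11],[35,19],[48,16],[50,0]]
[[10,15],[12,13],[21,9],[29,11],[35,19],[48,16],[50,0]]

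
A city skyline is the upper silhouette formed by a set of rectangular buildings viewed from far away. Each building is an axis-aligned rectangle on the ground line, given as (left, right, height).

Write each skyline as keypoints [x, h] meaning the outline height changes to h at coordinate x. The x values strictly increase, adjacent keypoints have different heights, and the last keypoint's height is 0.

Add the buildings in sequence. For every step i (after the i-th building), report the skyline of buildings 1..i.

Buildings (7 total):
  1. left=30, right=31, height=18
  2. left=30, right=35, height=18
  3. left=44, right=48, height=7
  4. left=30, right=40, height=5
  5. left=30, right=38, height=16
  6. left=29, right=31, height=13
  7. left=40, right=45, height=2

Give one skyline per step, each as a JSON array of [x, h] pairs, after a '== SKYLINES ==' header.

== SKYLINES ==
[[30,18],[31,0]]
[[30,18],[35,0]]
[[30,18],[35,0],[44,7],[48,0]]
[[30,18],[35,5],[40,0],[44,7],[48,0]]
[[30,18],[35,16],[38,5],[40,0],[44,7],[48,0]]
[[29,13],[30,18],[35,16],[38,5],[40,0],[44,7],[48,0]]
[[29,13],[30,18],[35,16],[38,5],[40,2],[44,7],[48,0]]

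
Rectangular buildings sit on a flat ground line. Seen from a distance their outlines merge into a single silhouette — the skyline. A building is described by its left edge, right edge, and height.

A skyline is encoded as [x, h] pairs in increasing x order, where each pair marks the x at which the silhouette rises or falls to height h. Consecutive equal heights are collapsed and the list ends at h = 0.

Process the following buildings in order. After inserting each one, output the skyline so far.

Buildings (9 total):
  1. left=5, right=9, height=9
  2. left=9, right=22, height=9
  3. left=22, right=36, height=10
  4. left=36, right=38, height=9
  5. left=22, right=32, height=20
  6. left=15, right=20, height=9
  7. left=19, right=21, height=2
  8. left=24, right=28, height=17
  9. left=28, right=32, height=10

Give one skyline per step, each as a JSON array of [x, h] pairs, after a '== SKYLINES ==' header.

== SKYLINES ==
[[5,9],[9,0]]
[[5,9],[22,0]]
[[5,9],[22,10],[36,0]]
[[5,9],[22,10],[36,9],[38,0]]
[[5,9],[22,20],[32,10],[36,9],[38,0]]
[[5,9],[22,20],[32,10],[36,9],[38,0]]
[[5,9],[22,20],[32,10],[36,9],[38,0]]
[[5,9],[22,20],[32,10],[36,9],[38,0]]
[[5,9],[22,20],[32,10],[36,9],[38,0]]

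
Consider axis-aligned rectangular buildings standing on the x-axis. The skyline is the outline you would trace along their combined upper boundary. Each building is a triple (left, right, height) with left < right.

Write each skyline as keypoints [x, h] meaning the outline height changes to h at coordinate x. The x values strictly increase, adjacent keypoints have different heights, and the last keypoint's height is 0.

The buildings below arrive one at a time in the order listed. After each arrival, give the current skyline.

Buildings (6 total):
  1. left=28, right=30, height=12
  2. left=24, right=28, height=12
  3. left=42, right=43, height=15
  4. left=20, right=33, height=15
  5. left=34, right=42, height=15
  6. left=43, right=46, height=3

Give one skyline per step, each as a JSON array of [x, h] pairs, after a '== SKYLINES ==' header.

== SKYLINES ==
[[28,12],[30,0]]
[[24,12],[30,0]]
[[24,12],[30,0],[42,15],[43,0]]
[[20,15],[33,0],[42,15],[43,0]]
[[20,15],[33,0],[34,15],[43,0]]
[[20,15],[33,0],[34,15],[43,3],[46,0]]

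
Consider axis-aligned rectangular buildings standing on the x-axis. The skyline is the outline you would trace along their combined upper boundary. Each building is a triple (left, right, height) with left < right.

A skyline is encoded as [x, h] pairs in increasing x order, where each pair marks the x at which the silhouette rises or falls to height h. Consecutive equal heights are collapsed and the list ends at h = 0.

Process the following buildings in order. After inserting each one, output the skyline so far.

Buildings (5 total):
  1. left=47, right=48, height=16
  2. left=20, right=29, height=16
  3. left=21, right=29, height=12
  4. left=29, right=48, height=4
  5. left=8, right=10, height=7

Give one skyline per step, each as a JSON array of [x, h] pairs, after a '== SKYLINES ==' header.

== SKYLINES ==
[[47,16],[48,0]]
[[20,16],[29,0],[47,16],[48,0]]
[[20,16],[29,0],[47,16],[48,0]]
[[20,16],[29,4],[47,16],[48,0]]
[[8,7],[10,0],[20,16],[29,4],[47,16],[48,0]]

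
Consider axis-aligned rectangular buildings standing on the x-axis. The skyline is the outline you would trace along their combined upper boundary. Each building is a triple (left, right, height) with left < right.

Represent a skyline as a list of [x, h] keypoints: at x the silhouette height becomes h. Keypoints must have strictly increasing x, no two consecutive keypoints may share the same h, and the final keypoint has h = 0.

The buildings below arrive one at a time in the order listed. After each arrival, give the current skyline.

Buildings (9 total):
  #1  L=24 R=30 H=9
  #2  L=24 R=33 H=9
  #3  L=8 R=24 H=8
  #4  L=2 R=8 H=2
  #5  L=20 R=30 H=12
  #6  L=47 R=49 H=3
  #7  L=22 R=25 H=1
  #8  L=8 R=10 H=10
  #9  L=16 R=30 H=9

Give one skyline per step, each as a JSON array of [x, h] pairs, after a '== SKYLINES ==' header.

== SKYLINES ==
[[24,9],[30,0]]
[[24,9],[33,0]]
[[8,8],[24,9],[33,0]]
[[2,2],[8,8],[24,9],[33,0]]
[[2,2],[8,8],[20,12],[30,9],[33,0]]
[[2,2],[8,8],[20,12],[30,9],[33,0],[47,3],[49,0]]
[[2,2],[8,8],[20,12],[30,9],[33,0],[47,3],[49,0]]
[[2,2],[8,10],[10,8],[20,12],[30,9],[33,0],[47,3],[49,0]]
[[2,2],[8,10],[10,8],[16,9],[20,12],[30,9],[33,0],[47,3],[49,0]]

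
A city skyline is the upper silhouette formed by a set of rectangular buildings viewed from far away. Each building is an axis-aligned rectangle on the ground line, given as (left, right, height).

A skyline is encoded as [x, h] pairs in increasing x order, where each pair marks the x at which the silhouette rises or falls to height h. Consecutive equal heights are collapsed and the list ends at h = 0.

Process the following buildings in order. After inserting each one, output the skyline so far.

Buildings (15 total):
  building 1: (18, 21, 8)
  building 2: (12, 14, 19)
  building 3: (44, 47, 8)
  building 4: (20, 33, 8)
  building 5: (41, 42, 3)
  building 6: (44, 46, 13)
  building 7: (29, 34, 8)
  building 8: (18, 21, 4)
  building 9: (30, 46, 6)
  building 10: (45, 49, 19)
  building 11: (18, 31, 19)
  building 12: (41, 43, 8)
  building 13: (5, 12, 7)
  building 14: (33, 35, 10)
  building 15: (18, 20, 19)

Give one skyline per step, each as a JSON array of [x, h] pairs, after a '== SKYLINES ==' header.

== SKYLINES ==
[[18,8],[21,0]]
[[12,19],[14,0],[18,8],[21,0]]
[[12,19],[14,0],[18,8],[21,0],[44,8],[47,0]]
[[12,19],[14,0],[18,8],[33,0],[44,8],[47,0]]
[[12,19],[14,0],[18,8],[33,0],[41,3],[42,0],[44,8],[47,0]]
[[12,19],[14,0],[18,8],[33,0],[41,3],[42,0],[44,13],[46,8],[47,0]]
[[12,19],[14,0],[18,8],[34,0],[41,3],[42,0],[44,13],[46,8],[47,0]]
[[12,19],[14,0],[18,8],[34,0],[41,3],[42,0],[44,13],[46,8],[47,0]]
[[12,19],[14,0],[18,8],[34,6],[44,13],[46,8],[47,0]]
[[12,19],[14,0],[18,8],[34,6],[44,13],[45,19],[49,0]]
[[12,19],[14,0],[18,19],[31,8],[34,6],[44,13],[45,19],[49,0]]
[[12,19],[14,0],[18,19],[31,8],[34,6],[41,8],[43,6],[44,13],[45,19],[49,0]]
[[5,7],[12,19],[14,0],[18,19],[31,8],[34,6],[41,8],[43,6],[44,13],[45,19],[49,0]]
[[5,7],[12,19],[14,0],[18,19],[31,8],[33,10],[35,6],[41,8],[43,6],[44,13],[45,19],[49,0]]
[[5,7],[12,19],[14,0],[18,19],[31,8],[33,10],[35,6],[41,8],[43,6],[44,13],[45,19],[49,0]]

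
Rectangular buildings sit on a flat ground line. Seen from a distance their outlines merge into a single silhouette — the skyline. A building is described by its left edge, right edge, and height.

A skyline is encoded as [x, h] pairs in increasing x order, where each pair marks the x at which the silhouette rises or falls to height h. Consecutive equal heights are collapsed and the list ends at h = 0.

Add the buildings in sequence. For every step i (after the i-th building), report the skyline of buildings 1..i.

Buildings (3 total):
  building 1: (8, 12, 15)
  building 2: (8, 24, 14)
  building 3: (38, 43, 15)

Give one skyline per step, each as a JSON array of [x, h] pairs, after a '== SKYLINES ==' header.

== SKYLINES ==
[[8,15],[12,0]]
[[8,15],[12,14],[24,0]]
[[8,15],[12,14],[24,0],[38,15],[43,0]]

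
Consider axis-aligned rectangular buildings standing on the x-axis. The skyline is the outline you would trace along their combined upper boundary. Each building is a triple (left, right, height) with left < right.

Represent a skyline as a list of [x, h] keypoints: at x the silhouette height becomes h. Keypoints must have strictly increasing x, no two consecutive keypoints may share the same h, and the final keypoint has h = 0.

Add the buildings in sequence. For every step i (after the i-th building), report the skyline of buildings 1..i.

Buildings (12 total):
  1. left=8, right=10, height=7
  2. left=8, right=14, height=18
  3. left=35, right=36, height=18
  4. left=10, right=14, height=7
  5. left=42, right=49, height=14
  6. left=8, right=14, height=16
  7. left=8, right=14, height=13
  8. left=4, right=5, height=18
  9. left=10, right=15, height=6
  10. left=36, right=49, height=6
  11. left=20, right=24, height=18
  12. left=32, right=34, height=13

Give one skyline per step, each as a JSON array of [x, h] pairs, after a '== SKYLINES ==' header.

== SKYLINES ==
[[8,7],[10,0]]
[[8,18],[14,0]]
[[8,18],[14,0],[35,18],[36,0]]
[[8,18],[14,0],[35,18],[36,0]]
[[8,18],[14,0],[35,18],[36,0],[42,14],[49,0]]
[[8,18],[14,0],[35,18],[36,0],[42,14],[49,0]]
[[8,18],[14,0],[35,18],[36,0],[42,14],[49,0]]
[[4,18],[5,0],[8,18],[14,0],[35,18],[36,0],[42,14],[49,0]]
[[4,18],[5,0],[8,18],[14,6],[15,0],[35,18],[36,0],[42,14],[49,0]]
[[4,18],[5,0],[8,18],[14,6],[15,0],[35,18],[36,6],[42,14],[49,0]]
[[4,18],[5,0],[8,18],[14,6],[15,0],[20,18],[24,0],[35,18],[36,6],[42,14],[49,0]]
[[4,18],[5,0],[8,18],[14,6],[15,0],[20,18],[24,0],[32,13],[34,0],[35,18],[36,6],[42,14],[49,0]]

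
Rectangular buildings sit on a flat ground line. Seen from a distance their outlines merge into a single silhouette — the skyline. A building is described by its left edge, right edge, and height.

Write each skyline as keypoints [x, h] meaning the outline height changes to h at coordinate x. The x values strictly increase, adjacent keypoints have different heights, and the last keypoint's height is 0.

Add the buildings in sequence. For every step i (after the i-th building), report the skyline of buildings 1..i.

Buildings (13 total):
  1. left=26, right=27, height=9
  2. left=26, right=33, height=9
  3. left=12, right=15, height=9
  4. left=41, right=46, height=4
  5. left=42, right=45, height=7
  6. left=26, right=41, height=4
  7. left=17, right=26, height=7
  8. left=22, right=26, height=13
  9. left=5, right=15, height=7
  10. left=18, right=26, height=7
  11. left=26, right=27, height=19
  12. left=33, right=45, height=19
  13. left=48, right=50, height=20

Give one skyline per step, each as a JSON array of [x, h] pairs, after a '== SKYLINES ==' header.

== SKYLINES ==
[[26,9],[27,0]]
[[26,9],[33,0]]
[[12,9],[15,0],[26,9],[33,0]]
[[12,9],[15,0],[26,9],[33,0],[41,4],[46,0]]
[[12,9],[15,0],[26,9],[33,0],[41,4],[42,7],[45,4],[46,0]]
[[12,9],[15,0],[26,9],[33,4],[42,7],[45,4],[46,0]]
[[12,9],[15,0],[17,7],[26,9],[33,4],[42,7],[45,4],[46,0]]
[[12,9],[15,0],[17,7],[22,13],[26,9],[33,4],[42,7],[45,4],[46,0]]
[[5,7],[12,9],[15,0],[17,7],[22,13],[26,9],[33,4],[42,7],[45,4],[46,0]]
[[5,7],[12,9],[15,0],[17,7],[22,13],[26,9],[33,4],[42,7],[45,4],[46,0]]
[[5,7],[12,9],[15,0],[17,7],[22,13],[26,19],[27,9],[33,4],[42,7],[45,4],[46,0]]
[[5,7],[12,9],[15,0],[17,7],[22,13],[26,19],[27,9],[33,19],[45,4],[46,0]]
[[5,7],[12,9],[15,0],[17,7],[22,13],[26,19],[27,9],[33,19],[45,4],[46,0],[48,20],[50,0]]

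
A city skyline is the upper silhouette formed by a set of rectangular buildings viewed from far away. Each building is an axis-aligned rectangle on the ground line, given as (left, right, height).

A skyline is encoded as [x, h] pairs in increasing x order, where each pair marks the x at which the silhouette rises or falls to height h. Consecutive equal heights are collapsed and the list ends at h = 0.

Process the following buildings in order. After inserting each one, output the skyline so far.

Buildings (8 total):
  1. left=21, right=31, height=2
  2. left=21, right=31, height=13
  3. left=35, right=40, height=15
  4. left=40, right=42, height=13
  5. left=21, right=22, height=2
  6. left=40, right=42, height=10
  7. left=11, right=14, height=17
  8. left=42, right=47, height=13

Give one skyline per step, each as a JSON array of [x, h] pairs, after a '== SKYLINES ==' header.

== SKYLINES ==
[[21,2],[31,0]]
[[21,13],[31,0]]
[[21,13],[31,0],[35,15],[40,0]]
[[21,13],[31,0],[35,15],[40,13],[42,0]]
[[21,13],[31,0],[35,15],[40,13],[42,0]]
[[21,13],[31,0],[35,15],[40,13],[42,0]]
[[11,17],[14,0],[21,13],[31,0],[35,15],[40,13],[42,0]]
[[11,17],[14,0],[21,13],[31,0],[35,15],[40,13],[47,0]]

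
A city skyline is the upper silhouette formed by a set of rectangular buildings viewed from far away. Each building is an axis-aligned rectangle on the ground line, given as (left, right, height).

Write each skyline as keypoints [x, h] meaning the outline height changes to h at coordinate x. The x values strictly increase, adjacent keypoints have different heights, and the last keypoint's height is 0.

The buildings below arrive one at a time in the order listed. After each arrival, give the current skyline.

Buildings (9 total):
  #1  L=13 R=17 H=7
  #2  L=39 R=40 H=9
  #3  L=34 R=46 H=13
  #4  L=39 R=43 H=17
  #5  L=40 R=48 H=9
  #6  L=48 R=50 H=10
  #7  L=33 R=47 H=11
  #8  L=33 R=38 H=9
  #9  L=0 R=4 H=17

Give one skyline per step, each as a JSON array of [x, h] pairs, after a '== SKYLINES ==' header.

== SKYLINES ==
[[13,7],[17,0]]
[[13,7],[17,0],[39,9],[40,0]]
[[13,7],[17,0],[34,13],[46,0]]
[[13,7],[17,0],[34,13],[39,17],[43,13],[46,0]]
[[13,7],[17,0],[34,13],[39,17],[43,13],[46,9],[48,0]]
[[13,7],[17,0],[34,13],[39,17],[43,13],[46,9],[48,10],[50,0]]
[[13,7],[17,0],[33,11],[34,13],[39,17],[43,13],[46,11],[47,9],[48,10],[50,0]]
[[13,7],[17,0],[33,11],[34,13],[39,17],[43,13],[46,11],[47,9],[48,10],[50,0]]
[[0,17],[4,0],[13,7],[17,0],[33,11],[34,13],[39,17],[43,13],[46,11],[47,9],[48,10],[50,0]]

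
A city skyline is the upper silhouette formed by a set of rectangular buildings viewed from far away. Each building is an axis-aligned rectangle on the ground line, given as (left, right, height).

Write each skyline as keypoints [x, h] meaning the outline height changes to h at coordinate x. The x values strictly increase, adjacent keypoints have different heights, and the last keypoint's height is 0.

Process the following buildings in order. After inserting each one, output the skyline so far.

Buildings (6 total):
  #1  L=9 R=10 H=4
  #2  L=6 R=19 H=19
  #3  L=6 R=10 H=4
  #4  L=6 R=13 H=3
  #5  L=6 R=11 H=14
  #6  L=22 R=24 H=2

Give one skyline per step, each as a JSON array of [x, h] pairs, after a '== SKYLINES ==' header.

== SKYLINES ==
[[9,4],[10,0]]
[[6,19],[19,0]]
[[6,19],[19,0]]
[[6,19],[19,0]]
[[6,19],[19,0]]
[[6,19],[19,0],[22,2],[24,0]]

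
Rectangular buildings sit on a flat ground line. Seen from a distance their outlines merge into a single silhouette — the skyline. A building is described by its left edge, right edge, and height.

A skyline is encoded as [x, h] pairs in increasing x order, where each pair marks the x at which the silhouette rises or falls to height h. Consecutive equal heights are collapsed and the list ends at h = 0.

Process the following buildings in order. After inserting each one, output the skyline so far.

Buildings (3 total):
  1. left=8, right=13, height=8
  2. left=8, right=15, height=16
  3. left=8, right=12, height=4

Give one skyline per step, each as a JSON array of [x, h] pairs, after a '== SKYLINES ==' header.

== SKYLINES ==
[[8,8],[13,0]]
[[8,16],[15,0]]
[[8,16],[15,0]]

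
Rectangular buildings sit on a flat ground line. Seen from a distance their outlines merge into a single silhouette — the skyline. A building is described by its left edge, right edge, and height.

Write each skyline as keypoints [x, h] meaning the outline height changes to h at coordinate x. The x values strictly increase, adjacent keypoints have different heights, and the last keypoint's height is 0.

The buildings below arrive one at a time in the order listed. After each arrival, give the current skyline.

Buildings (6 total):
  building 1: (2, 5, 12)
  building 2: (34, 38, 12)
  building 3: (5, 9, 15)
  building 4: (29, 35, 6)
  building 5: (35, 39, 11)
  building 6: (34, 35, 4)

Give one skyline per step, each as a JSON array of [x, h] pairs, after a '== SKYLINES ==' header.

== SKYLINES ==
[[2,12],[5,0]]
[[2,12],[5,0],[34,12],[38,0]]
[[2,12],[5,15],[9,0],[34,12],[38,0]]
[[2,12],[5,15],[9,0],[29,6],[34,12],[38,0]]
[[2,12],[5,15],[9,0],[29,6],[34,12],[38,11],[39,0]]
[[2,12],[5,15],[9,0],[29,6],[34,12],[38,11],[39,0]]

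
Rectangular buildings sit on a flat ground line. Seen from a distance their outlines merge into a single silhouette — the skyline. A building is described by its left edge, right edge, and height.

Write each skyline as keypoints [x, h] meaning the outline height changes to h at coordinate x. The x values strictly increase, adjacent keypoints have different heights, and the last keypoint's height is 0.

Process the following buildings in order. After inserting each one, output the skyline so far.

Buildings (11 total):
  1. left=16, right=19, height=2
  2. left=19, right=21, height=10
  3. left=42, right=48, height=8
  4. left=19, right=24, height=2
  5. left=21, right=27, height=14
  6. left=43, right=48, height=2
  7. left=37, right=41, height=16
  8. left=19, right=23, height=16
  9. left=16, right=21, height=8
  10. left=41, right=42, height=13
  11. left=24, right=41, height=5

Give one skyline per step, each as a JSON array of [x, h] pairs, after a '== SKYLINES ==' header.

== SKYLINES ==
[[16,2],[19,0]]
[[16,2],[19,10],[21,0]]
[[16,2],[19,10],[21,0],[42,8],[48,0]]
[[16,2],[19,10],[21,2],[24,0],[42,8],[48,0]]
[[16,2],[19,10],[21,14],[27,0],[42,8],[48,0]]
[[16,2],[19,10],[21,14],[27,0],[42,8],[48,0]]
[[16,2],[19,10],[21,14],[27,0],[37,16],[41,0],[42,8],[48,0]]
[[16,2],[19,16],[23,14],[27,0],[37,16],[41,0],[42,8],[48,0]]
[[16,8],[19,16],[23,14],[27,0],[37,16],[41,0],[42,8],[48,0]]
[[16,8],[19,16],[23,14],[27,0],[37,16],[41,13],[42,8],[48,0]]
[[16,8],[19,16],[23,14],[27,5],[37,16],[41,13],[42,8],[48,0]]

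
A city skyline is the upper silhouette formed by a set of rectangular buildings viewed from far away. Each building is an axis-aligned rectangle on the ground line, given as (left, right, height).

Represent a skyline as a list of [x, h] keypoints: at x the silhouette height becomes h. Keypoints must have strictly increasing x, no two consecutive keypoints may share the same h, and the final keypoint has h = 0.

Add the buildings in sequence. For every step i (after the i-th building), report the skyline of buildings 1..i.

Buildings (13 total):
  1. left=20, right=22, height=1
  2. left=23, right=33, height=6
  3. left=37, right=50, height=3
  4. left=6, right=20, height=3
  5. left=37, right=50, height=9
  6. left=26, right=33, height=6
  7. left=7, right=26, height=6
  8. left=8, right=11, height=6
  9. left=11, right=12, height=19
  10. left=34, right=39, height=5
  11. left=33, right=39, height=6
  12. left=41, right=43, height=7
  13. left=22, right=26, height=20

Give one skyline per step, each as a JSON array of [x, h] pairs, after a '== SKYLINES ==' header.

== SKYLINES ==
[[20,1],[22,0]]
[[20,1],[22,0],[23,6],[33,0]]
[[20,1],[22,0],[23,6],[33,0],[37,3],[50,0]]
[[6,3],[20,1],[22,0],[23,6],[33,0],[37,3],[50,0]]
[[6,3],[20,1],[22,0],[23,6],[33,0],[37,9],[50,0]]
[[6,3],[20,1],[22,0],[23,6],[33,0],[37,9],[50,0]]
[[6,3],[7,6],[33,0],[37,9],[50,0]]
[[6,3],[7,6],[33,0],[37,9],[50,0]]
[[6,3],[7,6],[11,19],[12,6],[33,0],[37,9],[50,0]]
[[6,3],[7,6],[11,19],[12,6],[33,0],[34,5],[37,9],[50,0]]
[[6,3],[7,6],[11,19],[12,6],[37,9],[50,0]]
[[6,3],[7,6],[11,19],[12,6],[37,9],[50,0]]
[[6,3],[7,6],[11,19],[12,6],[22,20],[26,6],[37,9],[50,0]]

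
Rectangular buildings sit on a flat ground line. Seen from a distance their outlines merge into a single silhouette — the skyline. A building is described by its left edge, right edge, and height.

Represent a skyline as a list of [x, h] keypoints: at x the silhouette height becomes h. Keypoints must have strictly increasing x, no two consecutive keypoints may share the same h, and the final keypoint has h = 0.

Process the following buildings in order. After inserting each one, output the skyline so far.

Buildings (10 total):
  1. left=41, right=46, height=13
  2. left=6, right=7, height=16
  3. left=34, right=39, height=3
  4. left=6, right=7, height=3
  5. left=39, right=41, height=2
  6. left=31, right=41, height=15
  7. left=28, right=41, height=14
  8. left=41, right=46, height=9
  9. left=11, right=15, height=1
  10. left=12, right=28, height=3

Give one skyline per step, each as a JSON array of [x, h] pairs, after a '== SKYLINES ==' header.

== SKYLINES ==
[[41,13],[46,0]]
[[6,16],[7,0],[41,13],[46,0]]
[[6,16],[7,0],[34,3],[39,0],[41,13],[46,0]]
[[6,16],[7,0],[34,3],[39,0],[41,13],[46,0]]
[[6,16],[7,0],[34,3],[39,2],[41,13],[46,0]]
[[6,16],[7,0],[31,15],[41,13],[46,0]]
[[6,16],[7,0],[28,14],[31,15],[41,13],[46,0]]
[[6,16],[7,0],[28,14],[31,15],[41,13],[46,0]]
[[6,16],[7,0],[11,1],[15,0],[28,14],[31,15],[41,13],[46,0]]
[[6,16],[7,0],[11,1],[12,3],[28,14],[31,15],[41,13],[46,0]]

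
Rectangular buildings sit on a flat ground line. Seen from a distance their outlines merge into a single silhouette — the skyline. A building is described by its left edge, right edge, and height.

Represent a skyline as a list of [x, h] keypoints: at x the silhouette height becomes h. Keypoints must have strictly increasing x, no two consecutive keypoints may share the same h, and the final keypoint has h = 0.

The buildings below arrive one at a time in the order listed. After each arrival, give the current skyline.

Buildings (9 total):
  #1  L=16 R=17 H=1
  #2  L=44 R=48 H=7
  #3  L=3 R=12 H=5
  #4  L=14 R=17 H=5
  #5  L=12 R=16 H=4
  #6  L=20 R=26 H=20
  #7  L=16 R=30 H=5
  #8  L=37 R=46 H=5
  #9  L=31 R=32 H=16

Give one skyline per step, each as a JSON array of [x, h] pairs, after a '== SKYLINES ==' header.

== SKYLINES ==
[[16,1],[17,0]]
[[16,1],[17,0],[44,7],[48,0]]
[[3,5],[12,0],[16,1],[17,0],[44,7],[48,0]]
[[3,5],[12,0],[14,5],[17,0],[44,7],[48,0]]
[[3,5],[12,4],[14,5],[17,0],[44,7],[48,0]]
[[3,5],[12,4],[14,5],[17,0],[20,20],[26,0],[44,7],[48,0]]
[[3,5],[12,4],[14,5],[20,20],[26,5],[30,0],[44,7],[48,0]]
[[3,5],[12,4],[14,5],[20,20],[26,5],[30,0],[37,5],[44,7],[48,0]]
[[3,5],[12,4],[14,5],[20,20],[26,5],[30,0],[31,16],[32,0],[37,5],[44,7],[48,0]]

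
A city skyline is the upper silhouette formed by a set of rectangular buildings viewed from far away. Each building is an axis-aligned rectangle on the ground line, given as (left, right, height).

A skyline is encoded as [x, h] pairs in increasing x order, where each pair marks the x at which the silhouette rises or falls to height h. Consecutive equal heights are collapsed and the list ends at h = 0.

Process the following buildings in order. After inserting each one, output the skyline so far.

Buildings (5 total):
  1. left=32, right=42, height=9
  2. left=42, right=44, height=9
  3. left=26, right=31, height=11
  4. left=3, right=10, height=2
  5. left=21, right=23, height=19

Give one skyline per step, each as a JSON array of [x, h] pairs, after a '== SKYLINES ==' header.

== SKYLINES ==
[[32,9],[42,0]]
[[32,9],[44,0]]
[[26,11],[31,0],[32,9],[44,0]]
[[3,2],[10,0],[26,11],[31,0],[32,9],[44,0]]
[[3,2],[10,0],[21,19],[23,0],[26,11],[31,0],[32,9],[44,0]]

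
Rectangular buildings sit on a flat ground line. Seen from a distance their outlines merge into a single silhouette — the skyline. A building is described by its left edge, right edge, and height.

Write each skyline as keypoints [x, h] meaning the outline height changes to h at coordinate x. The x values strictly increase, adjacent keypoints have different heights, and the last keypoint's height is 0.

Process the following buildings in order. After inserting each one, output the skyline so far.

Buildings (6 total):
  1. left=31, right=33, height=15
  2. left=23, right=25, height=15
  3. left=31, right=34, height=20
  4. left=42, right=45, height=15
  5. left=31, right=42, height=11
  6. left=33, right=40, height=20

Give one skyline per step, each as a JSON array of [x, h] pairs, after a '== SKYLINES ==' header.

== SKYLINES ==
[[31,15],[33,0]]
[[23,15],[25,0],[31,15],[33,0]]
[[23,15],[25,0],[31,20],[34,0]]
[[23,15],[25,0],[31,20],[34,0],[42,15],[45,0]]
[[23,15],[25,0],[31,20],[34,11],[42,15],[45,0]]
[[23,15],[25,0],[31,20],[40,11],[42,15],[45,0]]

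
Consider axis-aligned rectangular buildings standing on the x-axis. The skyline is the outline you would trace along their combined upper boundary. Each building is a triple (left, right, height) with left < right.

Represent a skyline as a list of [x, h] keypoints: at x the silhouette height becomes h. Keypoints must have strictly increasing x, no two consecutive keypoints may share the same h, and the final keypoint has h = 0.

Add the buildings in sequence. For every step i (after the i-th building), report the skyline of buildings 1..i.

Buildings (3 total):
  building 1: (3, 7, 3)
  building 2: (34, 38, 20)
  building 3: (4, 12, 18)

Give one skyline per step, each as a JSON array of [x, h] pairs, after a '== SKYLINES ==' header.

== SKYLINES ==
[[3,3],[7,0]]
[[3,3],[7,0],[34,20],[38,0]]
[[3,3],[4,18],[12,0],[34,20],[38,0]]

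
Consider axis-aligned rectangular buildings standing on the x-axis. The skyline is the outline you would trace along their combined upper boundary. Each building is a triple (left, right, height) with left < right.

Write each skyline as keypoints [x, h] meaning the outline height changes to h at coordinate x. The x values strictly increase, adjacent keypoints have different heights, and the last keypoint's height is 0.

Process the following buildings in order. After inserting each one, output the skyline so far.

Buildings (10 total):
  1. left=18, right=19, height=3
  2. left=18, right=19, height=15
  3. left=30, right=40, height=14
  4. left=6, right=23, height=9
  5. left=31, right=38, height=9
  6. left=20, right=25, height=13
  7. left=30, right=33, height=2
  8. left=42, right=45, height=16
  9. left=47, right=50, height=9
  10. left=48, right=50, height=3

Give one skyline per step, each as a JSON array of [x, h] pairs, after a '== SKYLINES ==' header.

== SKYLINES ==
[[18,3],[19,0]]
[[18,15],[19,0]]
[[18,15],[19,0],[30,14],[40,0]]
[[6,9],[18,15],[19,9],[23,0],[30,14],[40,0]]
[[6,9],[18,15],[19,9],[23,0],[30,14],[40,0]]
[[6,9],[18,15],[19,9],[20,13],[25,0],[30,14],[40,0]]
[[6,9],[18,15],[19,9],[20,13],[25,0],[30,14],[40,0]]
[[6,9],[18,15],[19,9],[20,13],[25,0],[30,14],[40,0],[42,16],[45,0]]
[[6,9],[18,15],[19,9],[20,13],[25,0],[30,14],[40,0],[42,16],[45,0],[47,9],[50,0]]
[[6,9],[18,15],[19,9],[20,13],[25,0],[30,14],[40,0],[42,16],[45,0],[47,9],[50,0]]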